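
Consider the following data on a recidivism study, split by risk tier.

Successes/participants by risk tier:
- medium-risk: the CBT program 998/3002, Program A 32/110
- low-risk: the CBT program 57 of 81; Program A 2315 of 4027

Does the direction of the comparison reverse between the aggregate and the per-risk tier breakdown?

Yes

Medium-risk: the CBT program 998/3002 = 33.2%, Program A 32/110 = 29.1% → the CBT program
Low-risk: the CBT program 57/81 = 70.4%, Program A 2315/4027 = 57.5% → the CBT program
Overall: the CBT program 1055/3083 = 34.2%, Program A 2347/4137 = 56.7% → Program A
The CBT program wins each risk group but Program A wins overall — the comparison reverses. The CBT program's participants skew toward medium-risk, which has a lower base rate.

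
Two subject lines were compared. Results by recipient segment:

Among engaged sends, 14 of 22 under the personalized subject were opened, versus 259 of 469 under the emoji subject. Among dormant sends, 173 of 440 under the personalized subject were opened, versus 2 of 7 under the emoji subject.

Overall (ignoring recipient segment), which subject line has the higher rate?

the emoji subject

Engaged: the personalized subject 14/22 = 63.6%, the emoji subject 259/469 = 55.2% → the personalized subject
Dormant: the personalized subject 173/440 = 39.3%, the emoji subject 2/7 = 28.6% → the personalized subject
Overall: the personalized subject 187/462 = 40.5%, the emoji subject 261/476 = 54.8% → the emoji subject
(The personalized subject wins every recipient group but the emoji subject wins overall — the personalized subject's sends skew toward the low-rate dormant group.)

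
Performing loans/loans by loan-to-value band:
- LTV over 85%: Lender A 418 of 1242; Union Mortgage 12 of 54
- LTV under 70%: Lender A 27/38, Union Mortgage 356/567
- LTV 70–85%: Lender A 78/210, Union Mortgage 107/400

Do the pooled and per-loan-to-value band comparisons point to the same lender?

No

LTV over 85%: Lender A 418/1242 = 33.7%, Union Mortgage 12/54 = 22.2% → Lender A
LTV under 70%: Lender A 27/38 = 71.1%, Union Mortgage 356/567 = 62.8% → Lender A
LTV 70–85%: Lender A 78/210 = 37.1%, Union Mortgage 107/400 = 26.8% → Lender A
Overall: Lender A 523/1490 = 35.1%, Union Mortgage 475/1021 = 46.5% → Union Mortgage
Lender A wins each loan-to-value group but Union Mortgage wins overall — the comparison reverses. Lender A's loans skew toward LTV over 85%, which has a lower base rate.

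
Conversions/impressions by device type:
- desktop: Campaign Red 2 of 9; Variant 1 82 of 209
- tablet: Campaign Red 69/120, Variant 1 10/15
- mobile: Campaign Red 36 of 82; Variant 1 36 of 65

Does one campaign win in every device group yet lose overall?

Yes

Desktop: Campaign Red 2/9 = 22.2%, Variant 1 82/209 = 39.2% → Variant 1
Tablet: Campaign Red 69/120 = 57.5%, Variant 1 10/15 = 66.7% → Variant 1
Mobile: Campaign Red 36/82 = 43.9%, Variant 1 36/65 = 55.4% → Variant 1
Overall: Campaign Red 107/211 = 50.7%, Variant 1 128/289 = 44.3% → Campaign Red
Variant 1 wins each device group but Campaign Red wins overall — the comparison reverses. Variant 1's impressions skew toward desktop, which has a lower base rate.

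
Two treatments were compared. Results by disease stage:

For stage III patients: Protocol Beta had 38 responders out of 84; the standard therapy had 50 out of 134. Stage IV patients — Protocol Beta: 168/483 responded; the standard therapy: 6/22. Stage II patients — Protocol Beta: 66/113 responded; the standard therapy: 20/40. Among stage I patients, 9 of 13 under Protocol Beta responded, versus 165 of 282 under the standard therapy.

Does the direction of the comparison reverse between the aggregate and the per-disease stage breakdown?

Stage III: Protocol Beta 38/84 = 45.2%, the standard therapy 50/134 = 37.3% → Protocol Beta
Stage IV: Protocol Beta 168/483 = 34.8%, the standard therapy 6/22 = 27.3% → Protocol Beta
Stage II: Protocol Beta 66/113 = 58.4%, the standard therapy 20/40 = 50.0% → Protocol Beta
Stage I: Protocol Beta 9/13 = 69.2%, the standard therapy 165/282 = 58.5% → Protocol Beta
Overall: Protocol Beta 281/693 = 40.5%, the standard therapy 241/478 = 50.4% → the standard therapy
Protocol Beta wins each disease group but the standard therapy wins overall — the comparison reverses. Protocol Beta's patients skew toward stage IV, which has a lower base rate.

Yes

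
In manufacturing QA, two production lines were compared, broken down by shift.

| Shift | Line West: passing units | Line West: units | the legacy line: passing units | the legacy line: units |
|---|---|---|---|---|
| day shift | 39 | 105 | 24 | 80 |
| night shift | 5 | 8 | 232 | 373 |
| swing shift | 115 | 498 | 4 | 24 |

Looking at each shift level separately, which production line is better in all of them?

Line West

Day shift: Line West 39/105 = 37.1%, the legacy line 24/80 = 30.0% → Line West
Night shift: Line West 5/8 = 62.5%, the legacy line 232/373 = 62.2% → Line West
Swing shift: Line West 115/498 = 23.1%, the legacy line 4/24 = 16.7% → Line West
Line West has the higher rate in all 3 groups.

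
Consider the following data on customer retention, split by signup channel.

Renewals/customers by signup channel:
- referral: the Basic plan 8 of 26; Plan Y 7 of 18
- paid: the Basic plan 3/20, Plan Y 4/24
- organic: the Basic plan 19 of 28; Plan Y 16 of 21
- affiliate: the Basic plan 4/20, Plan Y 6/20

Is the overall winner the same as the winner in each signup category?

Yes

Referral: the Basic plan 8/26 = 30.8%, Plan Y 7/18 = 38.9% → Plan Y
Paid: the Basic plan 3/20 = 15.0%, Plan Y 4/24 = 16.7% → Plan Y
Organic: the Basic plan 19/28 = 67.9%, Plan Y 16/21 = 76.2% → Plan Y
Affiliate: the Basic plan 4/20 = 20.0%, Plan Y 6/20 = 30.0% → Plan Y
Overall: the Basic plan 34/94 = 36.2%, Plan Y 33/83 = 39.8% → Plan Y
Plan Y wins overall and in every signup group — no reversal.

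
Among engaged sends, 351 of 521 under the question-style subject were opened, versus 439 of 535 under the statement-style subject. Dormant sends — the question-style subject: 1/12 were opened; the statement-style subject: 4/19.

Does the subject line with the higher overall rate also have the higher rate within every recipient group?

Yes

Engaged: the question-style subject 351/521 = 67.4%, the statement-style subject 439/535 = 82.1% → the statement-style subject
Dormant: the question-style subject 1/12 = 8.3%, the statement-style subject 4/19 = 21.1% → the statement-style subject
Overall: the question-style subject 352/533 = 66.0%, the statement-style subject 443/554 = 80.0% → the statement-style subject
The statement-style subject wins overall and in every recipient group — no reversal.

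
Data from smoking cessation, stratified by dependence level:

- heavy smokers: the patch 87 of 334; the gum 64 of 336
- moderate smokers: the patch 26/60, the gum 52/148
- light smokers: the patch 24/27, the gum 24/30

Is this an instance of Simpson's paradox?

Heavy smokers: the patch 87/334 = 26.0%, the gum 64/336 = 19.0% → the patch
Moderate smokers: the patch 26/60 = 43.3%, the gum 52/148 = 35.1% → the patch
Light smokers: the patch 24/27 = 88.9%, the gum 24/30 = 80.0% → the patch
Overall: the patch 137/421 = 32.5%, the gum 140/514 = 27.2% → the patch
The patch wins overall and in every dependence group — no reversal.

No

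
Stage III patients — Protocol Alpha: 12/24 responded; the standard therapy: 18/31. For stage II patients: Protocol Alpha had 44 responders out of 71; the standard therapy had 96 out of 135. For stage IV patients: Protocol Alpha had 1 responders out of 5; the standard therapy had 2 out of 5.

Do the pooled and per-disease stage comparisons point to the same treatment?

Yes

Stage III: Protocol Alpha 12/24 = 50.0%, the standard therapy 18/31 = 58.1% → the standard therapy
Stage II: Protocol Alpha 44/71 = 62.0%, the standard therapy 96/135 = 71.1% → the standard therapy
Stage IV: Protocol Alpha 1/5 = 20.0%, the standard therapy 2/5 = 40.0% → the standard therapy
Overall: Protocol Alpha 57/100 = 57.0%, the standard therapy 116/171 = 67.8% → the standard therapy
The standard therapy wins overall and in every disease group — no reversal.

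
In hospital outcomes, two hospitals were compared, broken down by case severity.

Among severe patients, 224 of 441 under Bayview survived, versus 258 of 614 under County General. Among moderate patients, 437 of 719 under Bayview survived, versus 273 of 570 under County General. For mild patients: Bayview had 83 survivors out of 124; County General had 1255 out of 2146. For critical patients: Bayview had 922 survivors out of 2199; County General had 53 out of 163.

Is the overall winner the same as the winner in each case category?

No

Severe: Bayview 224/441 = 50.8%, County General 258/614 = 42.0% → Bayview
Moderate: Bayview 437/719 = 60.8%, County General 273/570 = 47.9% → Bayview
Mild: Bayview 83/124 = 66.9%, County General 1255/2146 = 58.5% → Bayview
Critical: Bayview 922/2199 = 41.9%, County General 53/163 = 32.5% → Bayview
Overall: Bayview 1666/3483 = 47.8%, County General 1839/3493 = 52.6% → County General
Bayview wins each case group but County General wins overall — the comparison reverses. Bayview's patients skew toward critical, which has a lower base rate.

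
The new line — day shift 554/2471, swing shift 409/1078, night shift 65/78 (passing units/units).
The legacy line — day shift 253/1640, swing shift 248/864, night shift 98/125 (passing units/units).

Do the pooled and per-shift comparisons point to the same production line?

Day shift: the new line 554/2471 = 22.4%, the legacy line 253/1640 = 15.4% → the new line
Swing shift: the new line 409/1078 = 37.9%, the legacy line 248/864 = 28.7% → the new line
Night shift: the new line 65/78 = 83.3%, the legacy line 98/125 = 78.4% → the new line
Overall: the new line 1028/3627 = 28.3%, the legacy line 599/2629 = 22.8% → the new line
The new line wins overall and in every shift group — no reversal.

Yes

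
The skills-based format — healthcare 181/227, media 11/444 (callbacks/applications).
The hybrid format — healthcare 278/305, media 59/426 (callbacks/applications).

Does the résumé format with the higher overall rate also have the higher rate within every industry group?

Healthcare: the skills-based format 181/227 = 79.7%, the hybrid format 278/305 = 91.1% → the hybrid format
Media: the skills-based format 11/444 = 2.5%, the hybrid format 59/426 = 13.8% → the hybrid format
Overall: the skills-based format 192/671 = 28.6%, the hybrid format 337/731 = 46.1% → the hybrid format
The hybrid format wins overall and in every industry group — no reversal.

Yes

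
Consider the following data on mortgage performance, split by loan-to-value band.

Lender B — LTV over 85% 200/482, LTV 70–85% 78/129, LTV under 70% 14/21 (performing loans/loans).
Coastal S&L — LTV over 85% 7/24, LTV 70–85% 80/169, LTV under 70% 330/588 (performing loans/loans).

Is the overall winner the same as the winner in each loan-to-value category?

No

LTV over 85%: Lender B 200/482 = 41.5%, Coastal S&L 7/24 = 29.2% → Lender B
LTV 70–85%: Lender B 78/129 = 60.5%, Coastal S&L 80/169 = 47.3% → Lender B
LTV under 70%: Lender B 14/21 = 66.7%, Coastal S&L 330/588 = 56.1% → Lender B
Overall: Lender B 292/632 = 46.2%, Coastal S&L 417/781 = 53.4% → Coastal S&L
Lender B wins each loan-to-value group but Coastal S&L wins overall — the comparison reverses. Lender B's loans skew toward LTV over 85%, which has a lower base rate.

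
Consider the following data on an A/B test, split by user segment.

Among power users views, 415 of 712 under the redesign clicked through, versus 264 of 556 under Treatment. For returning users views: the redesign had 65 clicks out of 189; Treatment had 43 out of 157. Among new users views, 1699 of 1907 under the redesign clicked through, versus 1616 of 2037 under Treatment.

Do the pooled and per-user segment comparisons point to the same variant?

Yes

Power users: the redesign 415/712 = 58.3%, Treatment 264/556 = 47.5% → the redesign
Returning users: the redesign 65/189 = 34.4%, Treatment 43/157 = 27.4% → the redesign
New users: the redesign 1699/1907 = 89.1%, Treatment 1616/2037 = 79.3% → the redesign
Overall: the redesign 2179/2808 = 77.6%, Treatment 1923/2750 = 69.9% → the redesign
The redesign wins overall and in every user group — no reversal.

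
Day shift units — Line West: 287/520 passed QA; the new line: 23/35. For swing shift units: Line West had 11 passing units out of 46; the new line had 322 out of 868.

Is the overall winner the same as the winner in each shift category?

No

Day shift: Line West 287/520 = 55.2%, the new line 23/35 = 65.7% → the new line
Swing shift: Line West 11/46 = 23.9%, the new line 322/868 = 37.1% → the new line
Overall: Line West 298/566 = 52.7%, the new line 345/903 = 38.2% → Line West
The new line wins each shift group but Line West wins overall — the comparison reverses. The new line's units skew toward swing shift, which has a lower base rate.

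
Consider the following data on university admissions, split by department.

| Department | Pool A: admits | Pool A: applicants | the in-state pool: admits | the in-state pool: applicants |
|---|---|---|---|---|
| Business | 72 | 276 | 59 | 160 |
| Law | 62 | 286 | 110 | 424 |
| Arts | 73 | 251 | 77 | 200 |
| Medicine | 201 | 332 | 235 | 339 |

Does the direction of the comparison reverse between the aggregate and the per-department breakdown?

Business: Pool A 72/276 = 26.1%, the in-state pool 59/160 = 36.9% → the in-state pool
Law: Pool A 62/286 = 21.7%, the in-state pool 110/424 = 25.9% → the in-state pool
Arts: Pool A 73/251 = 29.1%, the in-state pool 77/200 = 38.5% → the in-state pool
Medicine: Pool A 201/332 = 60.5%, the in-state pool 235/339 = 69.3% → the in-state pool
Overall: Pool A 408/1145 = 35.6%, the in-state pool 481/1123 = 42.8% → the in-state pool
The in-state pool wins overall and in every department group — no reversal.

No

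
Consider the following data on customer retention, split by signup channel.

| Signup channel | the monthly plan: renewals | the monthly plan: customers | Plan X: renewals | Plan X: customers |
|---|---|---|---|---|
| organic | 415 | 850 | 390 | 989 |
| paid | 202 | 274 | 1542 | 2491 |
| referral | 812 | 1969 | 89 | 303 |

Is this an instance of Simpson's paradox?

Yes

Organic: the monthly plan 415/850 = 48.8%, Plan X 390/989 = 39.4% → the monthly plan
Paid: the monthly plan 202/274 = 73.7%, Plan X 1542/2491 = 61.9% → the monthly plan
Referral: the monthly plan 812/1969 = 41.2%, Plan X 89/303 = 29.4% → the monthly plan
Overall: the monthly plan 1429/3093 = 46.2%, Plan X 2021/3783 = 53.4% → Plan X
The monthly plan wins each signup group but Plan X wins overall — the comparison reverses. The monthly plan's customers skew toward referral, which has a lower base rate.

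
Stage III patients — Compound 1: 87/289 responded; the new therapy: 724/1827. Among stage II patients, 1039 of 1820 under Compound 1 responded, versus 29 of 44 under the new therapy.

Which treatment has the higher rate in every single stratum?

Stage III: Compound 1 87/289 = 30.1%, the new therapy 724/1827 = 39.6% → the new therapy
Stage II: Compound 1 1039/1820 = 57.1%, the new therapy 29/44 = 65.9% → the new therapy
The new therapy has the higher rate in both groups.

the new therapy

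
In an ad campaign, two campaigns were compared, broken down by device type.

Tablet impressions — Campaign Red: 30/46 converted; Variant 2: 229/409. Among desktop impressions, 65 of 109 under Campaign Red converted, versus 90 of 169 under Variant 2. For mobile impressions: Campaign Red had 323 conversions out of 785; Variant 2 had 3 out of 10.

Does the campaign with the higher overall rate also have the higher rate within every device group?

Tablet: Campaign Red 30/46 = 65.2%, Variant 2 229/409 = 56.0% → Campaign Red
Desktop: Campaign Red 65/109 = 59.6%, Variant 2 90/169 = 53.3% → Campaign Red
Mobile: Campaign Red 323/785 = 41.1%, Variant 2 3/10 = 30.0% → Campaign Red
Overall: Campaign Red 418/940 = 44.5%, Variant 2 322/588 = 54.8% → Variant 2
Campaign Red wins each device group but Variant 2 wins overall — the comparison reverses. Campaign Red's impressions skew toward mobile, which has a lower base rate.

No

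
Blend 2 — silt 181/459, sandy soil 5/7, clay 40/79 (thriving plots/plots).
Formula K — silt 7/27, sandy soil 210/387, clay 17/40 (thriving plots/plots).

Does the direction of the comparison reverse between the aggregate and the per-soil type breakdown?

Silt: Blend 2 181/459 = 39.4%, Formula K 7/27 = 25.9% → Blend 2
Sandy soil: Blend 2 5/7 = 71.4%, Formula K 210/387 = 54.3% → Blend 2
Clay: Blend 2 40/79 = 50.6%, Formula K 17/40 = 42.5% → Blend 2
Overall: Blend 2 226/545 = 41.5%, Formula K 234/454 = 51.5% → Formula K
Blend 2 wins each soil group but Formula K wins overall — the comparison reverses. Blend 2's plots skew toward silt, which has a lower base rate.

Yes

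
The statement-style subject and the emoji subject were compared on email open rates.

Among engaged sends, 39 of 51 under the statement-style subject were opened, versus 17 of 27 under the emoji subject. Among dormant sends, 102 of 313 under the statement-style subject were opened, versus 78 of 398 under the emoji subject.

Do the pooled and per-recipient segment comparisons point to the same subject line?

Yes

Engaged: the statement-style subject 39/51 = 76.5%, the emoji subject 17/27 = 63.0% → the statement-style subject
Dormant: the statement-style subject 102/313 = 32.6%, the emoji subject 78/398 = 19.6% → the statement-style subject
Overall: the statement-style subject 141/364 = 38.7%, the emoji subject 95/425 = 22.4% → the statement-style subject
The statement-style subject wins overall and in every recipient group — no reversal.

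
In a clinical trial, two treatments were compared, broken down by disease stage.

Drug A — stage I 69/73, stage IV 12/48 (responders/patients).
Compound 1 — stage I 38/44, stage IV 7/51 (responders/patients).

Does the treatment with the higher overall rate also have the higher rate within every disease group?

Stage I: Drug A 69/73 = 94.5%, Compound 1 38/44 = 86.4% → Drug A
Stage IV: Drug A 12/48 = 25.0%, Compound 1 7/51 = 13.7% → Drug A
Overall: Drug A 81/121 = 66.9%, Compound 1 45/95 = 47.4% → Drug A
Drug A wins overall and in every disease group — no reversal.

Yes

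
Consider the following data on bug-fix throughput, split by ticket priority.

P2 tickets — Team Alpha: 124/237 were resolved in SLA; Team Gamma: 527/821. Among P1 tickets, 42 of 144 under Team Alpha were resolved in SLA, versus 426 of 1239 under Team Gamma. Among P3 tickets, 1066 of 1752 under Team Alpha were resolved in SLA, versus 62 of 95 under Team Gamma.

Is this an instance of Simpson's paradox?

P2: Team Alpha 124/237 = 52.3%, Team Gamma 527/821 = 64.2% → Team Gamma
P1: Team Alpha 42/144 = 29.2%, Team Gamma 426/1239 = 34.4% → Team Gamma
P3: Team Alpha 1066/1752 = 60.8%, Team Gamma 62/95 = 65.3% → Team Gamma
Overall: Team Alpha 1232/2133 = 57.8%, Team Gamma 1015/2155 = 47.1% → Team Alpha
Team Gamma wins each ticket group but Team Alpha wins overall — the comparison reverses. Team Gamma's tickets skew toward P1, which has a lower base rate.

Yes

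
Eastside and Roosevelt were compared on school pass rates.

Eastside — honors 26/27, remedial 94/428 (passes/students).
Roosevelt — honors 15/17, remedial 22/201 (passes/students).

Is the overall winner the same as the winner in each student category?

Honors: Eastside 26/27 = 96.3%, Roosevelt 15/17 = 88.2% → Eastside
Remedial: Eastside 94/428 = 22.0%, Roosevelt 22/201 = 10.9% → Eastside
Overall: Eastside 120/455 = 26.4%, Roosevelt 37/218 = 17.0% → Eastside
Eastside wins overall and in every student group — no reversal.

Yes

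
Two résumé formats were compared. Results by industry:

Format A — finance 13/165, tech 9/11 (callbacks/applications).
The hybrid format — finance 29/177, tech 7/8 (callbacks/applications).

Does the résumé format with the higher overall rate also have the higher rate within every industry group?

Finance: Format A 13/165 = 7.9%, the hybrid format 29/177 = 16.4% → the hybrid format
Tech: Format A 9/11 = 81.8%, the hybrid format 7/8 = 87.5% → the hybrid format
Overall: Format A 22/176 = 12.5%, the hybrid format 36/185 = 19.5% → the hybrid format
The hybrid format wins overall and in every industry group — no reversal.

Yes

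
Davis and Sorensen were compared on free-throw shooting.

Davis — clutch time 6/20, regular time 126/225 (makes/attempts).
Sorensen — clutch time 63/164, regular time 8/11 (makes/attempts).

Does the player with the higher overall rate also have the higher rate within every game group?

No

Clutch time: Davis 6/20 = 30.0%, Sorensen 63/164 = 38.4% → Sorensen
Regular time: Davis 126/225 = 56.0%, Sorensen 8/11 = 72.7% → Sorensen
Overall: Davis 132/245 = 53.9%, Sorensen 71/175 = 40.6% → Davis
Sorensen wins each game group but Davis wins overall — the comparison reverses. Sorensen's attempts skew toward clutch time, which has a lower base rate.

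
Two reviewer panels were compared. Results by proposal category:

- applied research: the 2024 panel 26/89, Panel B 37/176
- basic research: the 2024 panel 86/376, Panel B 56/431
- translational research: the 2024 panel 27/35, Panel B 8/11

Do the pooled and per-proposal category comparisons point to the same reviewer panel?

Applied research: the 2024 panel 26/89 = 29.2%, Panel B 37/176 = 21.0% → the 2024 panel
Basic research: the 2024 panel 86/376 = 22.9%, Panel B 56/431 = 13.0% → the 2024 panel
Translational research: the 2024 panel 27/35 = 77.1%, Panel B 8/11 = 72.7% → the 2024 panel
Overall: the 2024 panel 139/500 = 27.8%, Panel B 101/618 = 16.3% → the 2024 panel
The 2024 panel wins overall and in every proposal group — no reversal.

Yes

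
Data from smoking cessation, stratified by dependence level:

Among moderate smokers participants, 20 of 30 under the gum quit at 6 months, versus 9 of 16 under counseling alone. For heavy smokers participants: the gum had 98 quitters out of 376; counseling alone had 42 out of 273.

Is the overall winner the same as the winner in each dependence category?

Moderate smokers: the gum 20/30 = 66.7%, counseling alone 9/16 = 56.2% → the gum
Heavy smokers: the gum 98/376 = 26.1%, counseling alone 42/273 = 15.4% → the gum
Overall: the gum 118/406 = 29.1%, counseling alone 51/289 = 17.6% → the gum
The gum wins overall and in every dependence group — no reversal.

Yes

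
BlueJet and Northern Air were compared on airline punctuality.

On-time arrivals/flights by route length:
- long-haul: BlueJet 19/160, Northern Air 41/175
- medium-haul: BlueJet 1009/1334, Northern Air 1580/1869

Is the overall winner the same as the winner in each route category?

Long-haul: BlueJet 19/160 = 11.9%, Northern Air 41/175 = 23.4% → Northern Air
Medium-haul: BlueJet 1009/1334 = 75.6%, Northern Air 1580/1869 = 84.5% → Northern Air
Overall: BlueJet 1028/1494 = 68.8%, Northern Air 1621/2044 = 79.3% → Northern Air
Northern Air wins overall and in every route group — no reversal.

Yes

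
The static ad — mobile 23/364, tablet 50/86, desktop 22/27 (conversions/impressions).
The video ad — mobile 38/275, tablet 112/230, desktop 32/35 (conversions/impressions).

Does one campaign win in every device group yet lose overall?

No

Mobile: the static ad 23/364 = 6.3%, the video ad 38/275 = 13.8% → the video ad
Tablet: the static ad 50/86 = 58.1%, the video ad 112/230 = 48.7% → the static ad
Desktop: the static ad 22/27 = 81.5%, the video ad 32/35 = 91.4% → the video ad
Overall: the static ad 95/477 = 19.9%, the video ad 182/540 = 33.7% → the video ad
Neither sweeps: the static ad wins 1 of 3 groups, the video ad wins 2. The video ad wins overall but not every group — no Simpson reversal.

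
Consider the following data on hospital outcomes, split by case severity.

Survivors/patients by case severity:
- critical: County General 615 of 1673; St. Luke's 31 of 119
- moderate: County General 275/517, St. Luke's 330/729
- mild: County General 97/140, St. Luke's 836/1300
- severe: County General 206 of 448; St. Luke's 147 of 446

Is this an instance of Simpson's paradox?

Yes

Critical: County General 615/1673 = 36.8%, St. Luke's 31/119 = 26.1% → County General
Moderate: County General 275/517 = 53.2%, St. Luke's 330/729 = 45.3% → County General
Mild: County General 97/140 = 69.3%, St. Luke's 836/1300 = 64.3% → County General
Severe: County General 206/448 = 46.0%, St. Luke's 147/446 = 33.0% → County General
Overall: County General 1193/2778 = 42.9%, St. Luke's 1344/2594 = 51.8% → St. Luke's
County General wins each case group but St. Luke's wins overall — the comparison reverses. County General's patients skew toward critical, which has a lower base rate.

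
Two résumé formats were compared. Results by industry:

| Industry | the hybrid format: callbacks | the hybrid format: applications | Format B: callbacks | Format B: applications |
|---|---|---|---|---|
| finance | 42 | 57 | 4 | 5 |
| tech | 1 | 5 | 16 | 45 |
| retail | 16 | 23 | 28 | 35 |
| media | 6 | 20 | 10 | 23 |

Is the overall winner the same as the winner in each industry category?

Finance: the hybrid format 42/57 = 73.7%, Format B 4/5 = 80.0% → Format B
Tech: the hybrid format 1/5 = 20.0%, Format B 16/45 = 35.6% → Format B
Retail: the hybrid format 16/23 = 69.6%, Format B 28/35 = 80.0% → Format B
Media: the hybrid format 6/20 = 30.0%, Format B 10/23 = 43.5% → Format B
Overall: the hybrid format 65/105 = 61.9%, Format B 58/108 = 53.7% → the hybrid format
Format B wins each industry group but the hybrid format wins overall — the comparison reverses. Format B's applications skew toward tech, which has a lower base rate.

No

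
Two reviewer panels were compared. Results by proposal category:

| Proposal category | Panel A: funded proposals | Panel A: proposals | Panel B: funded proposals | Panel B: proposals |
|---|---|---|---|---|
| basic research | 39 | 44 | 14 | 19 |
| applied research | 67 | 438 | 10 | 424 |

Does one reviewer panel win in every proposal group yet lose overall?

No

Basic research: Panel A 39/44 = 88.6%, Panel B 14/19 = 73.7% → Panel A
Applied research: Panel A 67/438 = 15.3%, Panel B 10/424 = 2.4% → Panel A
Overall: Panel A 106/482 = 22.0%, Panel B 24/443 = 5.4% → Panel A
Panel A wins overall and in every proposal group — no reversal.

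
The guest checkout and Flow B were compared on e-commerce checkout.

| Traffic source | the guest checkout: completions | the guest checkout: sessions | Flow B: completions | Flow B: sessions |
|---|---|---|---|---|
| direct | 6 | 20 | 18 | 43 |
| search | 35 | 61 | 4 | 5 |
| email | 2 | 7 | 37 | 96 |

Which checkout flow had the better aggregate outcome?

the guest checkout

Direct: the guest checkout 6/20 = 30.0%, Flow B 18/43 = 41.9% → Flow B
Search: the guest checkout 35/61 = 57.4%, Flow B 4/5 = 80.0% → Flow B
Email: the guest checkout 2/7 = 28.6%, Flow B 37/96 = 38.5% → Flow B
Overall: the guest checkout 43/88 = 48.9%, Flow B 59/144 = 41.0% → the guest checkout
(Flow B wins every traffic group but the guest checkout wins overall — Flow B's sessions skew toward the low-rate email group.)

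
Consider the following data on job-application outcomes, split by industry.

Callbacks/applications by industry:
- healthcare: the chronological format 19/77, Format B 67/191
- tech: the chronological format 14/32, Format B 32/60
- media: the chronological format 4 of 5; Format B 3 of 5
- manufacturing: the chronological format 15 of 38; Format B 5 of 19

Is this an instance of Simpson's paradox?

Healthcare: the chronological format 19/77 = 24.7%, Format B 67/191 = 35.1% → Format B
Tech: the chronological format 14/32 = 43.8%, Format B 32/60 = 53.3% → Format B
Media: the chronological format 4/5 = 80.0%, Format B 3/5 = 60.0% → the chronological format
Manufacturing: the chronological format 15/38 = 39.5%, Format B 5/19 = 26.3% → the chronological format
Overall: the chronological format 52/152 = 34.2%, Format B 107/275 = 38.9% → Format B
Neither sweeps: the chronological format wins 2 of 4 groups, Format B wins 2. Format B wins overall but not every group — no Simpson reversal.

No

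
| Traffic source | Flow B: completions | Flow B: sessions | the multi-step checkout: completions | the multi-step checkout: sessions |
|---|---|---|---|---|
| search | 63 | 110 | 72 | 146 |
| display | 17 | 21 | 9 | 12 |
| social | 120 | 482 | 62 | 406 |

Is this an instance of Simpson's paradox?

No

Search: Flow B 63/110 = 57.3%, the multi-step checkout 72/146 = 49.3% → Flow B
Display: Flow B 17/21 = 81.0%, the multi-step checkout 9/12 = 75.0% → Flow B
Social: Flow B 120/482 = 24.9%, the multi-step checkout 62/406 = 15.3% → Flow B
Overall: Flow B 200/613 = 32.6%, the multi-step checkout 143/564 = 25.4% → Flow B
Flow B wins overall and in every traffic group — no reversal.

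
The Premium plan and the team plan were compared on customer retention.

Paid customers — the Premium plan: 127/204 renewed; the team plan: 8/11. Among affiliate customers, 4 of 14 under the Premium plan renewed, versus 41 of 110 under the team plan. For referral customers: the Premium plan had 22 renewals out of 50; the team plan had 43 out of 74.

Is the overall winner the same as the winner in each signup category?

Paid: the Premium plan 127/204 = 62.3%, the team plan 8/11 = 72.7% → the team plan
Affiliate: the Premium plan 4/14 = 28.6%, the team plan 41/110 = 37.3% → the team plan
Referral: the Premium plan 22/50 = 44.0%, the team plan 43/74 = 58.1% → the team plan
Overall: the Premium plan 153/268 = 57.1%, the team plan 92/195 = 47.2% → the Premium plan
The team plan wins each signup group but the Premium plan wins overall — the comparison reverses. The team plan's customers skew toward affiliate, which has a lower base rate.

No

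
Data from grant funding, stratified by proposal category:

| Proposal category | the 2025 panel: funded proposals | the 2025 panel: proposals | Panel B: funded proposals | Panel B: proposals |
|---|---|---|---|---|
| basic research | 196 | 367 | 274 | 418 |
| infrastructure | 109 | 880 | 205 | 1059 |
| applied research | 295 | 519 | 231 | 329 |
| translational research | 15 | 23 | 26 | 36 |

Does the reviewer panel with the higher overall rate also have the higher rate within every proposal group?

Basic research: the 2025 panel 196/367 = 53.4%, Panel B 274/418 = 65.6% → Panel B
Infrastructure: the 2025 panel 109/880 = 12.4%, Panel B 205/1059 = 19.4% → Panel B
Applied research: the 2025 panel 295/519 = 56.8%, Panel B 231/329 = 70.2% → Panel B
Translational research: the 2025 panel 15/23 = 65.2%, Panel B 26/36 = 72.2% → Panel B
Overall: the 2025 panel 615/1789 = 34.4%, Panel B 736/1842 = 40.0% → Panel B
Panel B wins overall and in every proposal group — no reversal.

Yes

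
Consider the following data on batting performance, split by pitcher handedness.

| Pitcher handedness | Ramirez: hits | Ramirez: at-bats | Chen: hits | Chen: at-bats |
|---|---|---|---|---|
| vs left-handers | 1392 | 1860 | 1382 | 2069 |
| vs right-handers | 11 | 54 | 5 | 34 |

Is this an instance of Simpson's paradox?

Vs left-handers: Ramirez 1392/1860 = 74.8%, Chen 1382/2069 = 66.8% → Ramirez
Vs right-handers: Ramirez 11/54 = 20.4%, Chen 5/34 = 14.7% → Ramirez
Overall: Ramirez 1403/1914 = 73.3%, Chen 1387/2103 = 66.0% → Ramirez
Ramirez wins overall and in every pitcher group — no reversal.

No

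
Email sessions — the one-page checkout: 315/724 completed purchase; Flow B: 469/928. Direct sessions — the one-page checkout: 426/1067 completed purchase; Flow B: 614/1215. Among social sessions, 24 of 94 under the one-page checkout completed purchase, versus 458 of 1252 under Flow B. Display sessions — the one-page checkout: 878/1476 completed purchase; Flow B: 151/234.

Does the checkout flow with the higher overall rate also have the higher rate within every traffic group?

No

Email: the one-page checkout 315/724 = 43.5%, Flow B 469/928 = 50.5% → Flow B
Direct: the one-page checkout 426/1067 = 39.9%, Flow B 614/1215 = 50.5% → Flow B
Social: the one-page checkout 24/94 = 25.5%, Flow B 458/1252 = 36.6% → Flow B
Display: the one-page checkout 878/1476 = 59.5%, Flow B 151/234 = 64.5% → Flow B
Overall: the one-page checkout 1643/3361 = 48.9%, Flow B 1692/3629 = 46.6% → the one-page checkout
Flow B wins each traffic group but the one-page checkout wins overall — the comparison reverses. Flow B's sessions skew toward social, which has a lower base rate.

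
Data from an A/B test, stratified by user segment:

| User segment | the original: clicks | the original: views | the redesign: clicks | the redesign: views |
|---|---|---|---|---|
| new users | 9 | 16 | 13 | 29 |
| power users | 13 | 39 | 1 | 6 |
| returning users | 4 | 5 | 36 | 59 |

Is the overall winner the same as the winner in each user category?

No

New users: the original 9/16 = 56.2%, the redesign 13/29 = 44.8% → the original
Power users: the original 13/39 = 33.3%, the redesign 1/6 = 16.7% → the original
Returning users: the original 4/5 = 80.0%, the redesign 36/59 = 61.0% → the original
Overall: the original 26/60 = 43.3%, the redesign 50/94 = 53.2% → the redesign
The original wins each user group but the redesign wins overall — the comparison reverses. The original's views skew toward power users, which has a lower base rate.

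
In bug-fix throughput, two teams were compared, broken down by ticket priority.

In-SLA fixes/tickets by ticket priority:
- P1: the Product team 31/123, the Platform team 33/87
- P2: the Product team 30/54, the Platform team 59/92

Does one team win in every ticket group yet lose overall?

No

P1: the Product team 31/123 = 25.2%, the Platform team 33/87 = 37.9% → the Platform team
P2: the Product team 30/54 = 55.6%, the Platform team 59/92 = 64.1% → the Platform team
Overall: the Product team 61/177 = 34.5%, the Platform team 92/179 = 51.4% → the Platform team
The Platform team wins overall and in every ticket group — no reversal.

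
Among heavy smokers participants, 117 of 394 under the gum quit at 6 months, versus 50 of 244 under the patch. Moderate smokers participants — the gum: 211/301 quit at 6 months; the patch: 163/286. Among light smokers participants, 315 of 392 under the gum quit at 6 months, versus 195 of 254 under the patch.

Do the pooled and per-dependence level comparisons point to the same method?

Heavy smokers: the gum 117/394 = 29.7%, the patch 50/244 = 20.5% → the gum
Moderate smokers: the gum 211/301 = 70.1%, the patch 163/286 = 57.0% → the gum
Light smokers: the gum 315/392 = 80.4%, the patch 195/254 = 76.8% → the gum
Overall: the gum 643/1087 = 59.2%, the patch 408/784 = 52.0% → the gum
The gum wins overall and in every dependence group — no reversal.

Yes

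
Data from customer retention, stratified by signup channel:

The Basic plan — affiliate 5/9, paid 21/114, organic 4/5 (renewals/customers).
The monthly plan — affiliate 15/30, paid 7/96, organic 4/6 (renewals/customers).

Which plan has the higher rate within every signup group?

Affiliate: the Basic plan 5/9 = 55.6%, the monthly plan 15/30 = 50.0% → the Basic plan
Paid: the Basic plan 21/114 = 18.4%, the monthly plan 7/96 = 7.3% → the Basic plan
Organic: the Basic plan 4/5 = 80.0%, the monthly plan 4/6 = 66.7% → the Basic plan
The Basic plan has the higher rate in all 3 groups.

the Basic plan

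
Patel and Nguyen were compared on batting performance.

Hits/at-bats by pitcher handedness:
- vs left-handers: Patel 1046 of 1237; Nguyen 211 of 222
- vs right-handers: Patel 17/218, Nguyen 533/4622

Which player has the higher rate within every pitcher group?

Vs left-handers: Patel 1046/1237 = 84.6%, Nguyen 211/222 = 95.0% → Nguyen
Vs right-handers: Patel 17/218 = 7.8%, Nguyen 533/4622 = 11.5% → Nguyen
Nguyen has the higher rate in both groups.

Nguyen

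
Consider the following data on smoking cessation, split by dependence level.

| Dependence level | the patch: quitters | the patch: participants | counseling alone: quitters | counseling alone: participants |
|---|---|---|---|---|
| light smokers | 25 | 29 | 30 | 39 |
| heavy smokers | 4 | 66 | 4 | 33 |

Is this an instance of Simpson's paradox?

Light smokers: the patch 25/29 = 86.2%, counseling alone 30/39 = 76.9% → the patch
Heavy smokers: the patch 4/66 = 6.1%, counseling alone 4/33 = 12.1% → counseling alone
Overall: the patch 29/95 = 30.5%, counseling alone 34/72 = 47.2% → counseling alone
Neither sweeps: the patch wins 1 of 2 groups, counseling alone wins 1. Counseling alone wins overall but not every group — no Simpson reversal.

No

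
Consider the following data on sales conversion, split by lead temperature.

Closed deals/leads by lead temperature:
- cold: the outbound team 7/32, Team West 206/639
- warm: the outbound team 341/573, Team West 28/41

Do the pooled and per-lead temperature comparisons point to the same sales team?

No

Cold: the outbound team 7/32 = 21.9%, Team West 206/639 = 32.2% → Team West
Warm: the outbound team 341/573 = 59.5%, Team West 28/41 = 68.3% → Team West
Overall: the outbound team 348/605 = 57.5%, Team West 234/680 = 34.4% → the outbound team
Team West wins each lead group but the outbound team wins overall — the comparison reverses. Team West's leads skew toward cold, which has a lower base rate.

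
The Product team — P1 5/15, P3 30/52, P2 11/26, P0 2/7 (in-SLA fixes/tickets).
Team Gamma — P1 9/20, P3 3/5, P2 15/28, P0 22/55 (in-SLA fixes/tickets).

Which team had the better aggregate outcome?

P1: the Product team 5/15 = 33.3%, Team Gamma 9/20 = 45.0% → Team Gamma
P3: the Product team 30/52 = 57.7%, Team Gamma 3/5 = 60.0% → Team Gamma
P2: the Product team 11/26 = 42.3%, Team Gamma 15/28 = 53.6% → Team Gamma
P0: the Product team 2/7 = 28.6%, Team Gamma 22/55 = 40.0% → Team Gamma
Overall: the Product team 48/100 = 48.0%, Team Gamma 49/108 = 45.4% → the Product team
(Team Gamma wins every ticket group but the Product team wins overall — Team Gamma's tickets skew toward the low-rate P0 group.)

the Product team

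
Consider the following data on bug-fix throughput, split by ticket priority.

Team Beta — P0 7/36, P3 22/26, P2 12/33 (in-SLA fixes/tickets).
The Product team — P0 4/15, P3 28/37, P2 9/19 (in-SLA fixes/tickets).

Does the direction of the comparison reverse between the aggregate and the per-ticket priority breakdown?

P0: Team Beta 7/36 = 19.4%, the Product team 4/15 = 26.7% → the Product team
P3: Team Beta 22/26 = 84.6%, the Product team 28/37 = 75.7% → Team Beta
P2: Team Beta 12/33 = 36.4%, the Product team 9/19 = 47.4% → the Product team
Overall: Team Beta 41/95 = 43.2%, the Product team 41/71 = 57.7% → the Product team
Neither sweeps: Team Beta wins 1 of 3 groups, the Product team wins 2. The Product team wins overall but not every group — no Simpson reversal.

No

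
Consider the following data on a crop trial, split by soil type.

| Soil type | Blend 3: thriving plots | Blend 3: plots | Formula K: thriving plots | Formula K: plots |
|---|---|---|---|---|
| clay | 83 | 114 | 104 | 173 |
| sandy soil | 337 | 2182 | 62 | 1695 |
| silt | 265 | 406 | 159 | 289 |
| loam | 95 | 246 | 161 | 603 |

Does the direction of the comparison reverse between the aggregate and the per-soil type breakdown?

Clay: Blend 3 83/114 = 72.8%, Formula K 104/173 = 60.1% → Blend 3
Sandy soil: Blend 3 337/2182 = 15.4%, Formula K 62/1695 = 3.7% → Blend 3
Silt: Blend 3 265/406 = 65.3%, Formula K 159/289 = 55.0% → Blend 3
Loam: Blend 3 95/246 = 38.6%, Formula K 161/603 = 26.7% → Blend 3
Overall: Blend 3 780/2948 = 26.5%, Formula K 486/2760 = 17.6% → Blend 3
Blend 3 wins overall and in every soil group — no reversal.

No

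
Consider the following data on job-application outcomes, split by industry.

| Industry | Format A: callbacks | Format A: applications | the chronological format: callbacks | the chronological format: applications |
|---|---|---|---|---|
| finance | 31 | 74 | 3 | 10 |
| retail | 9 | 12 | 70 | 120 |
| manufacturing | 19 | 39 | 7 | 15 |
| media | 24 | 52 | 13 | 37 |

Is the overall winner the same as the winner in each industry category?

Finance: Format A 31/74 = 41.9%, the chronological format 3/10 = 30.0% → Format A
Retail: Format A 9/12 = 75.0%, the chronological format 70/120 = 58.3% → Format A
Manufacturing: Format A 19/39 = 48.7%, the chronological format 7/15 = 46.7% → Format A
Media: Format A 24/52 = 46.2%, the chronological format 13/37 = 35.1% → Format A
Overall: Format A 83/177 = 46.9%, the chronological format 93/182 = 51.1% → the chronological format
Format A wins each industry group but the chronological format wins overall — the comparison reverses. Format A's applications skew toward finance, which has a lower base rate.

No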